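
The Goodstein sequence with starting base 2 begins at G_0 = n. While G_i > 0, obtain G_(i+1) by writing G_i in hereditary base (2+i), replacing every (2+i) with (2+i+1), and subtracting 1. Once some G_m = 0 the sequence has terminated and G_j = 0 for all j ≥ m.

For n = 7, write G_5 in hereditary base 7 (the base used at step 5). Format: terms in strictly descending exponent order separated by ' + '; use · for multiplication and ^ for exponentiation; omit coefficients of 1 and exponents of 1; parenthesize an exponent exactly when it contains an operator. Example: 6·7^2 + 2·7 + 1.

7^7

G_0=7  [base 2] 2^2 + 2 + 1  →[2↦3]→  3^3 + 3 + 1 = 31  −1 ⇒ G_1=30
G_1=30  [base 3] 3^3 + 3  →[3↦4]→  4^4 + 4 = 260  −1 ⇒ G_2=259
G_2=259  [base 4] 4^4 + 3  →[4↦5]→  5^5 + 3 = 3128  −1 ⇒ G_3=3127
G_3=3127  [base 5] 5^5 + 2  →[5↦6]→  6^6 + 2 = 46658  −1 ⇒ G_4=46657
G_4=46657  [base 6] 6^6 + 1  →[6↦7]→  7^7 + 1 = 823544  −1 ⇒ G_5=823543
G_5=823543  [base 7] 7^7  →[7↦8]→  8^8 = 16777216  −1 ⇒ G_6=16777215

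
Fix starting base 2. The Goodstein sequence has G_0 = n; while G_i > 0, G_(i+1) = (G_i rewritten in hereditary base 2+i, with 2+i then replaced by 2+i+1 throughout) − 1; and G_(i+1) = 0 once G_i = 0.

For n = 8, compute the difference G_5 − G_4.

[0] 8 ≡ 2^(2 + 1) (base 2). Lift 3: 81. −1: 80.
[1] 80 ≡ 2·3^3 + 2·3^2 + 2·3 + 2 (base 3). Lift 4: 554. −1: 553.
[2] 553 ≡ 2·4^4 + 2·4^2 + 2·4 + 1 (base 4). Lift 5: 6311. −1: 6310.
[3] 6310 ≡ 2·5^5 + 2·5^2 + 2·5 (base 5). Lift 6: 93396. −1: 93395.
[4] 93395 ≡ 2·6^6 + 2·6^2 + 6 + 5 (base 6). Lift 7: 1647196. −1: 1647195.

1553800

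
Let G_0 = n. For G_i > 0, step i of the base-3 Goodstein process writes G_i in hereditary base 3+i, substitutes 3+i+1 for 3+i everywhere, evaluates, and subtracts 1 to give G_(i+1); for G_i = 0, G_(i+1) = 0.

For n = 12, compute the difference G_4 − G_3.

12

base 3: 12 = 3^2 + 3; at 4: 4^2 + 4 = 20; next = 19
base 4: 19 = 4^2 + 3; at 5: 5^2 + 3 = 28; next = 27
base 5: 27 = 5^2 + 2; at 6: 6^2 + 2 = 38; next = 37
base 6: 37 = 6^2 + 1; at 7: 7^2 + 1 = 50; next = 49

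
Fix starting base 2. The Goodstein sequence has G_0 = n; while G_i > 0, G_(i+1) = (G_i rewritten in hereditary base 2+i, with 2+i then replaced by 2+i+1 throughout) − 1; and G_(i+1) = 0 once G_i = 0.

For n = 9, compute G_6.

50333399

i=0: 9 = 2^(2 + 1) + 1 (b=2); 2→3: 3^(3 + 1) + 1 = 82; 82−1 = 81
i=1: 81 = 3^(3 + 1) (b=3); 3→4: 4^(4 + 1) = 1024; 1024−1 = 1023
i=2: 1023 = 3·4^4 + 3·4^3 + 3·4^2 + 3·4 + 3 (b=4); 4→5: 3·5^5 + 3·5^3 + 3·5^2 + 3·5 + 3 = 9843; 9843−1 = 9842
i=3: 9842 = 3·5^5 + 3·5^3 + 3·5^2 + 3·5 + 2 (b=5); 5→6: 3·6^6 + 3·6^3 + 3·6^2 + 3·6 + 2 = 140744; 140744−1 = 140743
i=4: 140743 = 3·6^6 + 3·6^3 + 3·6^2 + 3·6 + 1 (b=6); 6→7: 3·7^7 + 3·7^3 + 3·7^2 + 3·7 + 1 = 2471827; 2471827−1 = 2471826
i=5: 2471826 = 3·7^7 + 3·7^3 + 3·7^2 + 3·7 (b=7); 7→8: 3·8^8 + 3·8^3 + 3·8^2 + 3·8 = 50333400; 50333400−1 = 50333399
i=6: 50333399 = 3·8^8 + 3·8^3 + 3·8^2 + 2·8 + 7 (b=8); 8→9: 3·9^9 + 3·9^3 + 3·9^2 + 2·9 + 7 = 1162263922; 1162263922−1 = 1162263921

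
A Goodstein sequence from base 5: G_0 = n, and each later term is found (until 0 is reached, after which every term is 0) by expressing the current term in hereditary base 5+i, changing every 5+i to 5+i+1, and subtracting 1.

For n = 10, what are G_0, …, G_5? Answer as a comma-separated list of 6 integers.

10, 11, 11, 11, 11, 11

10 —HB5→ 2·5 —bump→ 2·6 = 12 —(−1)→ 11
11 —HB6→ 6 + 5 —bump→ 7 + 5 = 12 —(−1)→ 11
11 —HB7→ 7 + 4 —bump→ 8 + 4 = 12 —(−1)→ 11
11 —HB8→ 8 + 3 —bump→ 9 + 3 = 12 —(−1)→ 11
11 —HB9→ 9 + 2 —bump→ 10 + 2 = 12 —(−1)→ 11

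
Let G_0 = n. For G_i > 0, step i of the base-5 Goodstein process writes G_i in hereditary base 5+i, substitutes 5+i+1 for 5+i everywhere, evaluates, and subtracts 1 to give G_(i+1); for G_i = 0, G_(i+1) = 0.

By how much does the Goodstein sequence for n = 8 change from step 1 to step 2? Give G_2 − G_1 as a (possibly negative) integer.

0

8 —HB5→ 5 + 3 —bump→ 6 + 3 = 9 —(−1)→ 8
8 —HB6→ 6 + 2 —bump→ 7 + 2 = 9 —(−1)→ 8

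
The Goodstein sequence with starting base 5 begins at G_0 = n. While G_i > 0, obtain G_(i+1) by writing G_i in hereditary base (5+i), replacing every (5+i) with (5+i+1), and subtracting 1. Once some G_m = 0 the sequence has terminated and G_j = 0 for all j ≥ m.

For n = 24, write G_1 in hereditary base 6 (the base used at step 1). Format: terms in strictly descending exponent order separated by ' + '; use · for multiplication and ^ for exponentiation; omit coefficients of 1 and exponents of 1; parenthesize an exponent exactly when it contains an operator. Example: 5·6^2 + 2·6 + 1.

4·6 + 3

i=0: 24 = 4·5 + 4 (b=5); 5→6: 4·6 + 4 = 28; 28−1 = 27
i=1: 27 = 4·6 + 3 (b=6); 6→7: 4·7 + 3 = 31; 31−1 = 30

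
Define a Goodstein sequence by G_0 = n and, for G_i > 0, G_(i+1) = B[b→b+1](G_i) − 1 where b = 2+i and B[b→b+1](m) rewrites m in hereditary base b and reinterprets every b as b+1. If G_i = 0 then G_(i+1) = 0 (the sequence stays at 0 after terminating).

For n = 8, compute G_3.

G_0=8  [base 2] 2^(2 + 1)  →[2↦3]→  3^(3 + 1) = 81  −1 ⇒ G_1=80
G_1=80  [base 3] 2·3^3 + 2·3^2 + 2·3 + 2  →[3↦4]→  2·4^4 + 2·4^2 + 2·4 + 2 = 554  −1 ⇒ G_2=553
G_2=553  [base 4] 2·4^4 + 2·4^2 + 2·4 + 1  →[4↦5]→  2·5^5 + 2·5^2 + 2·5 + 1 = 6311  −1 ⇒ G_3=6310
G_3=6310  [base 5] 2·5^5 + 2·5^2 + 2·5  →[5↦6]→  2·6^6 + 2·6^2 + 2·6 = 93396  −1 ⇒ G_4=93395

6310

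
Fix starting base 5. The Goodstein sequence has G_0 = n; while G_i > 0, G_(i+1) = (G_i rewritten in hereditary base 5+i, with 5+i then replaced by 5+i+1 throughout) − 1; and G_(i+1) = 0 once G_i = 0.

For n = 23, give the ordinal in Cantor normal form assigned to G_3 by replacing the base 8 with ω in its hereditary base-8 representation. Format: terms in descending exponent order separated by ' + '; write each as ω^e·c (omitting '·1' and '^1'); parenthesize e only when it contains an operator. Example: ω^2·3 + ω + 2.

ω·4

base 5: 23 = 4·5 + 3; at 6: 4·6 + 3 = 27; next = 26
base 6: 26 = 4·6 + 2; at 7: 4·7 + 2 = 30; next = 29
base 7: 29 = 4·7 + 1; at 8: 4·8 + 1 = 33; next = 32
base 8: 32 = 4·8; at 9: 4·9 = 36; next = 35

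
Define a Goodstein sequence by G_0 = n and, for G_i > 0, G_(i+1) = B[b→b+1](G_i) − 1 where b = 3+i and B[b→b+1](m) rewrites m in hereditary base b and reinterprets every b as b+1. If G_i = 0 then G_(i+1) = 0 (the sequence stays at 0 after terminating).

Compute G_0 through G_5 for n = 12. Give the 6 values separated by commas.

G_0=12  [base 3] 3^2 + 3  →[3↦4]→  4^2 + 4 = 20  −1 ⇒ G_1=19
G_1=19  [base 4] 4^2 + 3  →[4↦5]→  5^2 + 3 = 28  −1 ⇒ G_2=27
G_2=27  [base 5] 5^2 + 2  →[5↦6]→  6^2 + 2 = 38  −1 ⇒ G_3=37
G_3=37  [base 6] 6^2 + 1  →[6↦7]→  7^2 + 1 = 50  −1 ⇒ G_4=49
G_4=49  [base 7] 7^2  →[7↦8]→  8^2 = 64  −1 ⇒ G_5=63

12, 19, 27, 37, 49, 63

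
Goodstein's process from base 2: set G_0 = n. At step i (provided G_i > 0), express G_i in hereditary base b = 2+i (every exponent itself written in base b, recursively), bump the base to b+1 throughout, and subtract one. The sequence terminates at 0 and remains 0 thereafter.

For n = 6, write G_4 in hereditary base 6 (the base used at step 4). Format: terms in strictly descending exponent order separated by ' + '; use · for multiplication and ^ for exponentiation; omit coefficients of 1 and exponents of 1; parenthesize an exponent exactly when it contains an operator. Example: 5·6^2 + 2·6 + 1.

5·6^5 + 5·6^4 + 5·6^3 + 5·6^2 + 5·6 + 5

G_0=6  [base 2] 2^2 + 2  →[2↦3]→  3^3 + 3 = 30  −1 ⇒ G_1=29
G_1=29  [base 3] 3^3 + 2  →[3↦4]→  4^4 + 2 = 258  −1 ⇒ G_2=257
G_2=257  [base 4] 4^4 + 1  →[4↦5]→  5^5 + 1 = 3126  −1 ⇒ G_3=3125
G_3=3125  [base 5] 5^5  →[5↦6]→  6^6 = 46656  −1 ⇒ G_4=46655
G_4=46655  [base 6] 5·6^5 + 5·6^4 + 5·6^3 + 5·6^2 + 5·6 + 5  →[6↦7]→  5·7^5 + 5·7^4 + 5·7^3 + 5·7^2 + 5·7 + 5 = 98040  −1 ⇒ G_5=98039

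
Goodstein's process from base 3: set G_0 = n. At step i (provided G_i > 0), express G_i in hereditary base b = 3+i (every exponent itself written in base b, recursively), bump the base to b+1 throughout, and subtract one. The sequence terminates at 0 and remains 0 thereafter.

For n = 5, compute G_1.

5

G_0 = 5. HB_3(5) = 3 + 2. Bump = 6. G_1 = 5.
G_1 = 5. HB_4(5) = 4 + 1. Bump = 6. G_2 = 5.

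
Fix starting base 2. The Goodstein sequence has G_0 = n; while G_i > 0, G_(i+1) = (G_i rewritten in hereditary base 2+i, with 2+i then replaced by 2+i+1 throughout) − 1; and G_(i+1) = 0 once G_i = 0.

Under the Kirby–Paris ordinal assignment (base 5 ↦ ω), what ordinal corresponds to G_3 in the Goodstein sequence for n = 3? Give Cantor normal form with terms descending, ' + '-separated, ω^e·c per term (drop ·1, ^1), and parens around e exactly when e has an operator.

i=0: 3 = 2 + 1 (b=2); 2→3: 3 + 1 = 4; 4−1 = 3
i=1: 3 = 3 (b=3); 3→4: 4 = 4; 4−1 = 3
i=2: 3 = 3 (b=4); 4→5: 3 = 3; 3−1 = 2
i=3: 2 = 2 (b=5); 5→6: 2 = 2; 2−1 = 1

2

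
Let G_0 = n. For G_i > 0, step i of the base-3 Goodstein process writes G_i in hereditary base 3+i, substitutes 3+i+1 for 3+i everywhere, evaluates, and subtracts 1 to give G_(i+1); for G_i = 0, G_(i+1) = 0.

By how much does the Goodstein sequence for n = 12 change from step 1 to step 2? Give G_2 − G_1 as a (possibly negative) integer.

base 3: 12 = 3^2 + 3; at 4: 4^2 + 4 = 20; next = 19
base 4: 19 = 4^2 + 3; at 5: 5^2 + 3 = 28; next = 27

8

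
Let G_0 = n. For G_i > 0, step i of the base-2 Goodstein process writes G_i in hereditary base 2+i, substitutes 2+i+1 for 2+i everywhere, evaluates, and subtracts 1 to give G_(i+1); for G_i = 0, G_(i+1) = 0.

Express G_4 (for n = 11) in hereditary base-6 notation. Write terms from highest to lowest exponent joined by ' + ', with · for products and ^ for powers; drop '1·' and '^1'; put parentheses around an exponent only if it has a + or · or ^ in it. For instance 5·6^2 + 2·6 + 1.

step 0: 11 = 2^(2 + 1) + 2 + 1; sub 3 for 2: 3^(3 + 1) + 3 + 1; = 85; G_1 = 85−1 = 84
step 1: 84 = 3^(3 + 1) + 3; sub 4 for 3: 4^(4 + 1) + 4; = 1028; G_2 = 1028−1 = 1027
step 2: 1027 = 4^(4 + 1) + 3; sub 5 for 4: 5^(5 + 1) + 3; = 15628; G_3 = 15628−1 = 15627
step 3: 15627 = 5^(5 + 1) + 2; sub 6 for 5: 6^(6 + 1) + 2; = 279938; G_4 = 279938−1 = 279937
step 4: 279937 = 6^(6 + 1) + 1; sub 7 for 6: 7^(7 + 1) + 1; = 5764802; G_5 = 5764802−1 = 5764801

6^(6 + 1) + 1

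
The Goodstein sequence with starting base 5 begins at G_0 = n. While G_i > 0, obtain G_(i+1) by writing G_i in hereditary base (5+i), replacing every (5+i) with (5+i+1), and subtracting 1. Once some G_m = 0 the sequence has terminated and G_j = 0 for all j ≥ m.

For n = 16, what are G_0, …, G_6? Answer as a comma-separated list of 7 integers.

i=0: 16 = 3·5 + 1 (b=5); 5→6: 3·6 + 1 = 19; 19−1 = 18
i=1: 18 = 3·6 (b=6); 6→7: 3·7 = 21; 21−1 = 20
i=2: 20 = 2·7 + 6 (b=7); 7→8: 2·8 + 6 = 22; 22−1 = 21
i=3: 21 = 2·8 + 5 (b=8); 8→9: 2·9 + 5 = 23; 23−1 = 22
i=4: 22 = 2·9 + 4 (b=9); 9→10: 2·10 + 4 = 24; 24−1 = 23
i=5: 23 = 2·10 + 3 (b=10); 10→11: 2·11 + 3 = 25; 25−1 = 24

16, 18, 20, 21, 22, 23, 24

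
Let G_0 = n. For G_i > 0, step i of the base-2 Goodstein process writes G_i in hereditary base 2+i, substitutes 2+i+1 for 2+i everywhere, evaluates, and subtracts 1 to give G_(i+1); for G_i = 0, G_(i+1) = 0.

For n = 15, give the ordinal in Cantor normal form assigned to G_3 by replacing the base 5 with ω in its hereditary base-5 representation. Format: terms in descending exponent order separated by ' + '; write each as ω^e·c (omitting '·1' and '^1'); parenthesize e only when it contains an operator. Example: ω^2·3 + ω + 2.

ω^(ω + 1) + ω^ω + 2

i=0: 15 = 2^(2 + 1) + 2^2 + 2 + 1 (b=2); 2→3: 3^(3 + 1) + 3^3 + 3 + 1 = 112; 112−1 = 111
i=1: 111 = 3^(3 + 1) + 3^3 + 3 (b=3); 3→4: 4^(4 + 1) + 4^4 + 4 = 1284; 1284−1 = 1283
i=2: 1283 = 4^(4 + 1) + 4^4 + 3 (b=4); 4→5: 5^(5 + 1) + 5^5 + 3 = 18753; 18753−1 = 18752
i=3: 18752 = 5^(5 + 1) + 5^5 + 2 (b=5); 5→6: 6^(6 + 1) + 6^6 + 2 = 326594; 326594−1 = 326593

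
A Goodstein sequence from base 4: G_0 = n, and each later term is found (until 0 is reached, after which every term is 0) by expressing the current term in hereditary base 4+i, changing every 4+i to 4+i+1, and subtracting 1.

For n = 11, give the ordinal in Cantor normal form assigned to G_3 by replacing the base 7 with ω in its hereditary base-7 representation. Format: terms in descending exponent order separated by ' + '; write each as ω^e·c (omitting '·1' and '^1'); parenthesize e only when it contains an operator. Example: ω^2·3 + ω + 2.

ω·2

i=0: 11 = 2·4 + 3 (b=4); 4→5: 2·5 + 3 = 13; 13−1 = 12
i=1: 12 = 2·5 + 2 (b=5); 5→6: 2·6 + 2 = 14; 14−1 = 13
i=2: 13 = 2·6 + 1 (b=6); 6→7: 2·7 + 1 = 15; 15−1 = 14
i=3: 14 = 2·7 (b=7); 7→8: 2·8 = 16; 16−1 = 15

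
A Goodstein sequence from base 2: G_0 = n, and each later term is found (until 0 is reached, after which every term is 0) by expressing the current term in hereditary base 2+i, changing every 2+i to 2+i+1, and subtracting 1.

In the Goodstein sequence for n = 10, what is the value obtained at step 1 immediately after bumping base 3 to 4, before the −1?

1026

10 —HB2→ 2^(2 + 1) + 2 —bump→ 3^(3 + 1) + 3 = 84 —(−1)→ 83
83 —HB3→ 3^(3 + 1) + 2 —bump→ 4^(4 + 1) + 2 = 1026 —(−1)→ 1025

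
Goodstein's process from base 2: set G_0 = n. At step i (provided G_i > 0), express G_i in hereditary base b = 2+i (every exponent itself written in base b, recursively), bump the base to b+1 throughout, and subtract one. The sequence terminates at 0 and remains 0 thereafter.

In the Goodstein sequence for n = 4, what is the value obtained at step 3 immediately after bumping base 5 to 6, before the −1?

84

G_0 = 4. HB_2(4) = 2^2. Bump = 27. G_1 = 26.
G_1 = 26. HB_3(26) = 2·3^2 + 2·3 + 2. Bump = 42. G_2 = 41.
G_2 = 41. HB_4(41) = 2·4^2 + 2·4 + 1. Bump = 61. G_3 = 60.
G_3 = 60. HB_5(60) = 2·5^2 + 2·5. Bump = 84. G_4 = 83.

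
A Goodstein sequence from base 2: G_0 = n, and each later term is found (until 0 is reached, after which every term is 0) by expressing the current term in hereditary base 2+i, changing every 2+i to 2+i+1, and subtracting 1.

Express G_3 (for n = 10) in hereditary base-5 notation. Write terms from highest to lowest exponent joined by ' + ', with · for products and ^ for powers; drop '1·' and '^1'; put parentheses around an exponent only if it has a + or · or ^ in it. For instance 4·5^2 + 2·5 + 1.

5^(5 + 1)

G_0=10  [base 2] 2^(2 + 1) + 2  →[2↦3]→  3^(3 + 1) + 3 = 84  −1 ⇒ G_1=83
G_1=83  [base 3] 3^(3 + 1) + 2  →[3↦4]→  4^(4 + 1) + 2 = 1026  −1 ⇒ G_2=1025
G_2=1025  [base 4] 4^(4 + 1) + 1  →[4↦5]→  5^(5 + 1) + 1 = 15626  −1 ⇒ G_3=15625
G_3=15625  [base 5] 5^(5 + 1)  →[5↦6]→  6^(6 + 1) = 279936  −1 ⇒ G_4=279935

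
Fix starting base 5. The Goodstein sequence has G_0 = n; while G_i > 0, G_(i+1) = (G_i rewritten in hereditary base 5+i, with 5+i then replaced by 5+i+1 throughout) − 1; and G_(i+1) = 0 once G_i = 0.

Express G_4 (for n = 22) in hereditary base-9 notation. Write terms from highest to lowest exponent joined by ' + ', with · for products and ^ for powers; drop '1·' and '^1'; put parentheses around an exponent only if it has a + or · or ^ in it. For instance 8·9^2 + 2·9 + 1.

3·9 + 6

(0) 22|_5 = 4·5 + 2 ↦ 4·6 + 2|_6 = 26 ⇒ 25
(1) 25|_6 = 4·6 + 1 ↦ 4·7 + 1|_7 = 29 ⇒ 28
(2) 28|_7 = 4·7 ↦ 4·8|_8 = 32 ⇒ 31
(3) 31|_8 = 3·8 + 7 ↦ 3·9 + 7|_9 = 34 ⇒ 33
(4) 33|_9 = 3·9 + 6 ↦ 3·10 + 6|_10 = 36 ⇒ 35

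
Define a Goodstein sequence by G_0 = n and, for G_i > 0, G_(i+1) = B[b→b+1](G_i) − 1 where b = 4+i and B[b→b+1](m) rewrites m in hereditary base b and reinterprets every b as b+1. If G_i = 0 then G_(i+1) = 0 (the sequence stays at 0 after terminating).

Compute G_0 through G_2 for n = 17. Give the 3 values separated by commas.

[0] 17 ≡ 4^2 + 1 (base 4). Lift 5: 26. −1: 25.
[1] 25 ≡ 5^2 (base 5). Lift 6: 36. −1: 35.

17, 25, 35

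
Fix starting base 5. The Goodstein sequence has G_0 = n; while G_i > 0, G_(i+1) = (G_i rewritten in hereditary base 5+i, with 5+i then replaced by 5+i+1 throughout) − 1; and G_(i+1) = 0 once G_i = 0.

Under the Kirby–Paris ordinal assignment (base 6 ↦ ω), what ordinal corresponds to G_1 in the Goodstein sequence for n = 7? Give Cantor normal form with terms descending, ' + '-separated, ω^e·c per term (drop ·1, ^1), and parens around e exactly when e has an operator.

7 —HB5→ 5 + 2 —bump→ 6 + 2 = 8 —(−1)→ 7
7 —HB6→ 6 + 1 —bump→ 7 + 1 = 8 —(−1)→ 7

ω + 1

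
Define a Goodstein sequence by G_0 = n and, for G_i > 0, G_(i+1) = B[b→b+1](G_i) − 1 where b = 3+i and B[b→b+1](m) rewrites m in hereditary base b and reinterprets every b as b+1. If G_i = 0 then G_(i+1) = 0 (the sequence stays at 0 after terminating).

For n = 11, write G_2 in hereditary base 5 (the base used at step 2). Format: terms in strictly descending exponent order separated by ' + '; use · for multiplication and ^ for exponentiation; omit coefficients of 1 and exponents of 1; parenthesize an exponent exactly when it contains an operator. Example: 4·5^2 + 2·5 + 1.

[0] 11 ≡ 3^2 + 2 (base 3). Lift 4: 18. −1: 17.
[1] 17 ≡ 4^2 + 1 (base 4). Lift 5: 26. −1: 25.
[2] 25 ≡ 5^2 (base 5). Lift 6: 36. −1: 35.

5^2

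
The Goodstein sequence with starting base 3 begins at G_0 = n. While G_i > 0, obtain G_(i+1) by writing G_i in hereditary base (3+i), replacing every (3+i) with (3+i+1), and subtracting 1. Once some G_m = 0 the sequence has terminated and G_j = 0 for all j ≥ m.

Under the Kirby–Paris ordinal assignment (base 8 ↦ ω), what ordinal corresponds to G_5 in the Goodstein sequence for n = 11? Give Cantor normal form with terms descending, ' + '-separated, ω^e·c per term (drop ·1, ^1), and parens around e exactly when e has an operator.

ω·5 + 3

base 3: 11 = 3^2 + 2; at 4: 4^2 + 2 = 18; next = 17
base 4: 17 = 4^2 + 1; at 5: 5^2 + 1 = 26; next = 25
base 5: 25 = 5^2; at 6: 6^2 = 36; next = 35
base 6: 35 = 5·6 + 5; at 7: 5·7 + 5 = 40; next = 39
base 7: 39 = 5·7 + 4; at 8: 5·8 + 4 = 44; next = 43
base 8: 43 = 5·8 + 3; at 9: 5·9 + 3 = 48; next = 47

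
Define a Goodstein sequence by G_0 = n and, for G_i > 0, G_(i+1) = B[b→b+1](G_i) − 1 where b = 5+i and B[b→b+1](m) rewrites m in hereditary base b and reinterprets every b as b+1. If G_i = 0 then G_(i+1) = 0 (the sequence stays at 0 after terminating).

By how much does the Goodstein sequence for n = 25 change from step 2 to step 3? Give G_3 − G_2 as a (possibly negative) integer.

4

G_0 = 25. HB_5(25) = 5^2. Bump = 36. G_1 = 35.
G_1 = 35. HB_6(35) = 5·6 + 5. Bump = 40. G_2 = 39.
G_2 = 39. HB_7(39) = 5·7 + 4. Bump = 44. G_3 = 43.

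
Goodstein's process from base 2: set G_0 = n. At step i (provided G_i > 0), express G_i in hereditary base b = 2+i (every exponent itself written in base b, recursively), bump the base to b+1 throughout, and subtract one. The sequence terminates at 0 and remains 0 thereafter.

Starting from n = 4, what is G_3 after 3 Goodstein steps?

60

[0] 4 ≡ 2^2 (base 2). Lift 3: 27. −1: 26.
[1] 26 ≡ 2·3^2 + 2·3 + 2 (base 3). Lift 4: 42. −1: 41.
[2] 41 ≡ 2·4^2 + 2·4 + 1 (base 4). Lift 5: 61. −1: 60.
[3] 60 ≡ 2·5^2 + 2·5 (base 5). Lift 6: 84. −1: 83.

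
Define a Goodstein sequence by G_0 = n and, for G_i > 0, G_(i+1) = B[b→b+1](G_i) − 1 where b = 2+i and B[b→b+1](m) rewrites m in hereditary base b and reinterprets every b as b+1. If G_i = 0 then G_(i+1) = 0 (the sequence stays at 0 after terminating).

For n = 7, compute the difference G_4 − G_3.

(0) 7|_2 = 2^2 + 2 + 1 ↦ 3^3 + 3 + 1|_3 = 31 ⇒ 30
(1) 30|_3 = 3^3 + 3 ↦ 4^4 + 4|_4 = 260 ⇒ 259
(2) 259|_4 = 4^4 + 3 ↦ 5^5 + 3|_5 = 3128 ⇒ 3127
(3) 3127|_5 = 5^5 + 2 ↦ 6^6 + 2|_6 = 46658 ⇒ 46657

43530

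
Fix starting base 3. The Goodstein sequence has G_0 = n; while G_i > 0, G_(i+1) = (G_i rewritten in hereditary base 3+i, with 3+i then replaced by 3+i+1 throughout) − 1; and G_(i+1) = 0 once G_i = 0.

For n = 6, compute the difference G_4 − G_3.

[0] 6 ≡ 2·3 (base 3). Lift 4: 8. −1: 7.
[1] 7 ≡ 4 + 3 (base 4). Lift 5: 8. −1: 7.
[2] 7 ≡ 5 + 2 (base 5). Lift 6: 8. −1: 7.
[3] 7 ≡ 6 + 1 (base 6). Lift 7: 8. −1: 7.

0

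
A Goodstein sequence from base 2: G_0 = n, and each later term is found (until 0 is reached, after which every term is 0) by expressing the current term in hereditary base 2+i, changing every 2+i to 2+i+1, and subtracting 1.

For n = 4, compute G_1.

26

i=0: 4 = 2^2 (b=2); 2→3: 3^3 = 27; 27−1 = 26
i=1: 26 = 2·3^2 + 2·3 + 2 (b=3); 3→4: 2·4^2 + 2·4 + 2 = 42; 42−1 = 41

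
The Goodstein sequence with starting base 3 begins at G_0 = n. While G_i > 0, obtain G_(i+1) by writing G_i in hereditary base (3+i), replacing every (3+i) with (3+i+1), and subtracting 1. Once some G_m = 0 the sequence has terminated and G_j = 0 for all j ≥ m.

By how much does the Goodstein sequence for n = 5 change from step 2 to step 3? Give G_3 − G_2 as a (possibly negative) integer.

i=0: 5 = 3 + 2 (b=3); 3→4: 4 + 2 = 6; 6−1 = 5
i=1: 5 = 4 + 1 (b=4); 4→5: 5 + 1 = 6; 6−1 = 5
i=2: 5 = 5 (b=5); 5→6: 6 = 6; 6−1 = 5

0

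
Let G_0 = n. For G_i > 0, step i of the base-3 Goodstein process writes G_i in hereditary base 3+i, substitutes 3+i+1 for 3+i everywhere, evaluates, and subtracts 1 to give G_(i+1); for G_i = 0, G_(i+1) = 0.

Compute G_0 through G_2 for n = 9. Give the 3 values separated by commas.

G_0=9  [base 3] 3^2  →[3↦4]→  4^2 = 16  −1 ⇒ G_1=15
G_1=15  [base 4] 3·4 + 3  →[4↦5]→  3·5 + 3 = 18  −1 ⇒ G_2=17

9, 15, 17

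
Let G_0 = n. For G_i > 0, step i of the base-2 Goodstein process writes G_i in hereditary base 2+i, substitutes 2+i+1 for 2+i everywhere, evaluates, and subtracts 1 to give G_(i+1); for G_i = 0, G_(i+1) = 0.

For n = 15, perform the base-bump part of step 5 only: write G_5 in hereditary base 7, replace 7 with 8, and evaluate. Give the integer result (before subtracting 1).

G_0=15  [base 2] 2^(2 + 1) + 2^2 + 2 + 1  →[2↦3]→  3^(3 + 1) + 3^3 + 3 + 1 = 112  −1 ⇒ G_1=111
G_1=111  [base 3] 3^(3 + 1) + 3^3 + 3  →[3↦4]→  4^(4 + 1) + 4^4 + 4 = 1284  −1 ⇒ G_2=1283
G_2=1283  [base 4] 4^(4 + 1) + 4^4 + 3  →[4↦5]→  5^(5 + 1) + 5^5 + 3 = 18753  −1 ⇒ G_3=18752
G_3=18752  [base 5] 5^(5 + 1) + 5^5 + 2  →[5↦6]→  6^(6 + 1) + 6^6 + 2 = 326594  −1 ⇒ G_4=326593
G_4=326593  [base 6] 6^(6 + 1) + 6^6 + 1  →[6↦7]→  7^(7 + 1) + 7^7 + 1 = 6588345  −1 ⇒ G_5=6588344

150994944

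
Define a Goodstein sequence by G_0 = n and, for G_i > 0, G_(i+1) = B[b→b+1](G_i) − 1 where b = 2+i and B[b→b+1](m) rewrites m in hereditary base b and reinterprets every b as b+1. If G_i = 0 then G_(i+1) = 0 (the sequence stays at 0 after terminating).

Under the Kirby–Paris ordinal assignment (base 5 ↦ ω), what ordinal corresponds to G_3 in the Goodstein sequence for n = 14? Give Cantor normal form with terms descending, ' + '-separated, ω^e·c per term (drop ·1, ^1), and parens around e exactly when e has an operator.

G_0 = 14. HB_2(14) = 2^(2 + 1) + 2^2 + 2. Bump = 111. G_1 = 110.
G_1 = 110. HB_3(110) = 3^(3 + 1) + 3^3 + 2. Bump = 1282. G_2 = 1281.
G_2 = 1281. HB_4(1281) = 4^(4 + 1) + 4^4 + 1. Bump = 18751. G_3 = 18750.
G_3 = 18750. HB_5(18750) = 5^(5 + 1) + 5^5. Bump = 326592. G_4 = 326591.

ω^(ω + 1) + ω^ω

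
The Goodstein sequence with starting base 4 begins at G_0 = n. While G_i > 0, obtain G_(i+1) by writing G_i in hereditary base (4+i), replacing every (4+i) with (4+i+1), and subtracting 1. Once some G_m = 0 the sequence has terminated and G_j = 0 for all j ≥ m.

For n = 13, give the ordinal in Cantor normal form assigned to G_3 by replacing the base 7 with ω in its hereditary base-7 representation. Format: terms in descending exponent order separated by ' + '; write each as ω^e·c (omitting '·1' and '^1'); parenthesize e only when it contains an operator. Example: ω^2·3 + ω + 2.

base 4: 13 = 3·4 + 1; at 5: 3·5 + 1 = 16; next = 15
base 5: 15 = 3·5; at 6: 3·6 = 18; next = 17
base 6: 17 = 2·6 + 5; at 7: 2·7 + 5 = 19; next = 18
base 7: 18 = 2·7 + 4; at 8: 2·8 + 4 = 20; next = 19

ω·2 + 4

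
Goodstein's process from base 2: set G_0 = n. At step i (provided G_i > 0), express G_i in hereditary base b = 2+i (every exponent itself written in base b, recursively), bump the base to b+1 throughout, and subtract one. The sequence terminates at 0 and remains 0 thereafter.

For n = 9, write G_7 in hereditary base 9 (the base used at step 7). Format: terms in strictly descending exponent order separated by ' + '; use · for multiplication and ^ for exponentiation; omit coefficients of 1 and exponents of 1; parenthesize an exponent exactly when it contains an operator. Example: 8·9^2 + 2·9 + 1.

step 0: 9 = 2^(2 + 1) + 1; sub 3 for 2: 3^(3 + 1) + 1; = 82; G_1 = 82−1 = 81
step 1: 81 = 3^(3 + 1); sub 4 for 3: 4^(4 + 1); = 1024; G_2 = 1024−1 = 1023
step 2: 1023 = 3·4^4 + 3·4^3 + 3·4^2 + 3·4 + 3; sub 5 for 4: 3·5^5 + 3·5^3 + 3·5^2 + 3·5 + 3; = 9843; G_3 = 9843−1 = 9842
step 3: 9842 = 3·5^5 + 3·5^3 + 3·5^2 + 3·5 + 2; sub 6 for 5: 3·6^6 + 3·6^3 + 3·6^2 + 3·6 + 2; = 140744; G_4 = 140744−1 = 140743
step 4: 140743 = 3·6^6 + 3·6^3 + 3·6^2 + 3·6 + 1; sub 7 for 6: 3·7^7 + 3·7^3 + 3·7^2 + 3·7 + 1; = 2471827; G_5 = 2471827−1 = 2471826
step 5: 2471826 = 3·7^7 + 3·7^3 + 3·7^2 + 3·7; sub 8 for 7: 3·8^8 + 3·8^3 + 3·8^2 + 3·8; = 50333400; G_6 = 50333400−1 = 50333399
step 6: 50333399 = 3·8^8 + 3·8^3 + 3·8^2 + 2·8 + 7; sub 9 for 8: 3·9^9 + 3·9^3 + 3·9^2 + 2·9 + 7; = 1162263922; G_7 = 1162263922−1 = 1162263921
step 7: 1162263921 = 3·9^9 + 3·9^3 + 3·9^2 + 2·9 + 6; sub 10 for 9: 3·10^10 + 3·10^3 + 3·10^2 + 2·10 + 6; = 30000003326; G_8 = 30000003326−1 = 30000003325

3·9^9 + 3·9^3 + 3·9^2 + 2·9 + 6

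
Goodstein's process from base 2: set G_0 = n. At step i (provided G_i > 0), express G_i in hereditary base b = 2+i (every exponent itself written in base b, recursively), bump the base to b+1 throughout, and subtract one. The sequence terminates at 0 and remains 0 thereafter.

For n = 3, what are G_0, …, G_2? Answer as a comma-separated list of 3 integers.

3 —HB2→ 2 + 1 —bump→ 3 + 1 = 4 —(−1)→ 3
3 —HB3→ 3 —bump→ 4 = 4 —(−1)→ 3

3, 3, 3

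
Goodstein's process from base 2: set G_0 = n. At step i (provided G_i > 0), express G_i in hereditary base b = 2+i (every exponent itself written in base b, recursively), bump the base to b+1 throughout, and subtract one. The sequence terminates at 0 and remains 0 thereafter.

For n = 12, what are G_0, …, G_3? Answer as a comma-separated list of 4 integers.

12, 107, 1065, 15685

step 0: 12 = 2^(2 + 1) + 2^2; sub 3 for 2: 3^(3 + 1) + 3^3; = 108; G_1 = 108−1 = 107
step 1: 107 = 3^(3 + 1) + 2·3^2 + 2·3 + 2; sub 4 for 3: 4^(4 + 1) + 2·4^2 + 2·4 + 2; = 1066; G_2 = 1066−1 = 1065
step 2: 1065 = 4^(4 + 1) + 2·4^2 + 2·4 + 1; sub 5 for 4: 5^(5 + 1) + 2·5^2 + 2·5 + 1; = 15686; G_3 = 15686−1 = 15685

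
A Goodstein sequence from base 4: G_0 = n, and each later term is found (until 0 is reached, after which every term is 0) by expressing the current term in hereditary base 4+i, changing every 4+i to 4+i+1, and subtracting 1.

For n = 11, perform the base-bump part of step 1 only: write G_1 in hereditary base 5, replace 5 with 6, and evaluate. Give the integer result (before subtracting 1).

14

11 —HB4→ 2·4 + 3 —bump→ 2·5 + 3 = 13 —(−1)→ 12
12 —HB5→ 2·5 + 2 —bump→ 2·6 + 2 = 14 —(−1)→ 13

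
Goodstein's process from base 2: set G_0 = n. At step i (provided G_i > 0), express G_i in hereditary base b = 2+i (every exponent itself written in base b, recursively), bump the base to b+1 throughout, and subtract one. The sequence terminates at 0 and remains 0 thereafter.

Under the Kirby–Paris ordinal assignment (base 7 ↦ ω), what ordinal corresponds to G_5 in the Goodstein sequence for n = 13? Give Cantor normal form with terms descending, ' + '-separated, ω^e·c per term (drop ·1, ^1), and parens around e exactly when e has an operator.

ω^(ω + 1) + ω^3·3 + ω^2·3 + ω·3

step 0: 13 = 2^(2 + 1) + 2^2 + 1; sub 3 for 2: 3^(3 + 1) + 3^3 + 1; = 109; G_1 = 109−1 = 108
step 1: 108 = 3^(3 + 1) + 3^3; sub 4 for 3: 4^(4 + 1) + 4^4; = 1280; G_2 = 1280−1 = 1279
step 2: 1279 = 4^(4 + 1) + 3·4^3 + 3·4^2 + 3·4 + 3; sub 5 for 4: 5^(5 + 1) + 3·5^3 + 3·5^2 + 3·5 + 3; = 16093; G_3 = 16093−1 = 16092
step 3: 16092 = 5^(5 + 1) + 3·5^3 + 3·5^2 + 3·5 + 2; sub 6 for 5: 6^(6 + 1) + 3·6^3 + 3·6^2 + 3·6 + 2; = 280712; G_4 = 280712−1 = 280711
step 4: 280711 = 6^(6 + 1) + 3·6^3 + 3·6^2 + 3·6 + 1; sub 7 for 6: 7^(7 + 1) + 3·7^3 + 3·7^2 + 3·7 + 1; = 5765999; G_5 = 5765999−1 = 5765998
step 5: 5765998 = 7^(7 + 1) + 3·7^3 + 3·7^2 + 3·7; sub 8 for 7: 8^(8 + 1) + 3·8^3 + 3·8^2 + 3·8; = 134219480; G_6 = 134219480−1 = 134219479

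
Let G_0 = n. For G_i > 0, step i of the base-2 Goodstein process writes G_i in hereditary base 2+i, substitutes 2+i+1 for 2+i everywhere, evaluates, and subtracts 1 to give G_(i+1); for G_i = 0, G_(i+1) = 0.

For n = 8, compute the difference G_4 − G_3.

base 2: 8 = 2^(2 + 1); at 3: 3^(3 + 1) = 81; next = 80
base 3: 80 = 2·3^3 + 2·3^2 + 2·3 + 2; at 4: 2·4^4 + 2·4^2 + 2·4 + 2 = 554; next = 553
base 4: 553 = 2·4^4 + 2·4^2 + 2·4 + 1; at 5: 2·5^5 + 2·5^2 + 2·5 + 1 = 6311; next = 6310
base 5: 6310 = 2·5^5 + 2·5^2 + 2·5; at 6: 2·6^6 + 2·6^2 + 2·6 = 93396; next = 93395

87085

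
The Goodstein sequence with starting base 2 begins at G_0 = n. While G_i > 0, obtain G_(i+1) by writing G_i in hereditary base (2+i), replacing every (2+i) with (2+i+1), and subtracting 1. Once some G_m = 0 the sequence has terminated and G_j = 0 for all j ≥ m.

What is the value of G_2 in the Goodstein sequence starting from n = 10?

1025

base 2: 10 = 2^(2 + 1) + 2; at 3: 3^(3 + 1) + 3 = 84; next = 83
base 3: 83 = 3^(3 + 1) + 2; at 4: 4^(4 + 1) + 2 = 1026; next = 1025
base 4: 1025 = 4^(4 + 1) + 1; at 5: 5^(5 + 1) + 1 = 15626; next = 15625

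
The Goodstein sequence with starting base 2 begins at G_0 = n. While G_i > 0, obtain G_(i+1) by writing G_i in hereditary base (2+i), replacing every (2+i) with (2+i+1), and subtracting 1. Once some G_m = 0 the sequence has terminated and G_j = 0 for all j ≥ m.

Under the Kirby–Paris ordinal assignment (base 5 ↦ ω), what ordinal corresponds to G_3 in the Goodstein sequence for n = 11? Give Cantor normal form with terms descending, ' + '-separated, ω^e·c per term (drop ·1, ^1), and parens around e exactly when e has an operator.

ω^(ω + 1) + 2

[0] 11 ≡ 2^(2 + 1) + 2 + 1 (base 2). Lift 3: 85. −1: 84.
[1] 84 ≡ 3^(3 + 1) + 3 (base 3). Lift 4: 1028. −1: 1027.
[2] 1027 ≡ 4^(4 + 1) + 3 (base 4). Lift 5: 15628. −1: 15627.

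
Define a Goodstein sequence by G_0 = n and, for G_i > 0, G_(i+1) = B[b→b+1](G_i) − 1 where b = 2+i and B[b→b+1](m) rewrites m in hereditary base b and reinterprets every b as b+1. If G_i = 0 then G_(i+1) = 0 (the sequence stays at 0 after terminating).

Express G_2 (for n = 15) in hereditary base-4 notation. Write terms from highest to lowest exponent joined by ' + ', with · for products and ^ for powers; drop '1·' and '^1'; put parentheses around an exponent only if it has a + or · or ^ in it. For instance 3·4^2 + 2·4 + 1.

15 —HB2→ 2^(2 + 1) + 2^2 + 2 + 1 —bump→ 3^(3 + 1) + 3^3 + 3 + 1 = 112 —(−1)→ 111
111 —HB3→ 3^(3 + 1) + 3^3 + 3 —bump→ 4^(4 + 1) + 4^4 + 4 = 1284 —(−1)→ 1283
1283 —HB4→ 4^(4 + 1) + 4^4 + 3 —bump→ 5^(5 + 1) + 5^5 + 3 = 18753 —(−1)→ 18752

4^(4 + 1) + 4^4 + 3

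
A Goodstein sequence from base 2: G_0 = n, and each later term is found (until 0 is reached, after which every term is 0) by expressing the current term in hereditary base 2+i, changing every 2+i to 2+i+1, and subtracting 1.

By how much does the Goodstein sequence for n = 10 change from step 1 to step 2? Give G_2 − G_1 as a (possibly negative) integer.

942

(0) 10|_2 = 2^(2 + 1) + 2 ↦ 3^(3 + 1) + 3|_3 = 84 ⇒ 83
(1) 83|_3 = 3^(3 + 1) + 2 ↦ 4^(4 + 1) + 2|_4 = 1026 ⇒ 1025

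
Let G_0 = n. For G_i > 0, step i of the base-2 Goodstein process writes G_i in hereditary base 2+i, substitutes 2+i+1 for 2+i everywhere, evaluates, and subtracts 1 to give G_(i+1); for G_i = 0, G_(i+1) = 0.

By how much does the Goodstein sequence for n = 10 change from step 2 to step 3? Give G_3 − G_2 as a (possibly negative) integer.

14600

10 —HB2→ 2^(2 + 1) + 2 —bump→ 3^(3 + 1) + 3 = 84 —(−1)→ 83
83 —HB3→ 3^(3 + 1) + 2 —bump→ 4^(4 + 1) + 2 = 1026 —(−1)→ 1025
1025 —HB4→ 4^(4 + 1) + 1 —bump→ 5^(5 + 1) + 1 = 15626 —(−1)→ 15625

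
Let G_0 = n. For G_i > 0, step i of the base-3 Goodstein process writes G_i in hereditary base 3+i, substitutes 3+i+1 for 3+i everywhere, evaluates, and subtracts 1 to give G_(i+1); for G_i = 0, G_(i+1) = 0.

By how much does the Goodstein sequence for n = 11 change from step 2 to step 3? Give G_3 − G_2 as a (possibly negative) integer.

10

step 0: 11 = 3^2 + 2; sub 4 for 3: 4^2 + 2; = 18; G_1 = 18−1 = 17
step 1: 17 = 4^2 + 1; sub 5 for 4: 5^2 + 1; = 26; G_2 = 26−1 = 25
step 2: 25 = 5^2; sub 6 for 5: 6^2; = 36; G_3 = 36−1 = 35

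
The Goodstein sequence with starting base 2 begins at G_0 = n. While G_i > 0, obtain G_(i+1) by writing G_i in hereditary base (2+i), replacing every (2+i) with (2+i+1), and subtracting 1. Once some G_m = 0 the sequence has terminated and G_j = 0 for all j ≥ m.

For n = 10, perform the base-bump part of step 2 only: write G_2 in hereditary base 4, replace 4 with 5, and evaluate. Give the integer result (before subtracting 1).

15626

G_0=10  [base 2] 2^(2 + 1) + 2  →[2↦3]→  3^(3 + 1) + 3 = 84  −1 ⇒ G_1=83
G_1=83  [base 3] 3^(3 + 1) + 2  →[3↦4]→  4^(4 + 1) + 2 = 1026  −1 ⇒ G_2=1025
G_2=1025  [base 4] 4^(4 + 1) + 1  →[4↦5]→  5^(5 + 1) + 1 = 15626  −1 ⇒ G_3=15625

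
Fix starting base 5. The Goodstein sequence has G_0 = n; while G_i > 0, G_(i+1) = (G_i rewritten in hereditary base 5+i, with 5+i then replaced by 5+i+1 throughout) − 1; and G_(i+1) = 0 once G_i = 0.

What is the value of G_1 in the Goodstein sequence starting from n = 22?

25

G_0=22  [base 5] 4·5 + 2  →[5↦6]→  4·6 + 2 = 26  −1 ⇒ G_1=25
G_1=25  [base 6] 4·6 + 1  →[6↦7]→  4·7 + 1 = 29  −1 ⇒ G_2=28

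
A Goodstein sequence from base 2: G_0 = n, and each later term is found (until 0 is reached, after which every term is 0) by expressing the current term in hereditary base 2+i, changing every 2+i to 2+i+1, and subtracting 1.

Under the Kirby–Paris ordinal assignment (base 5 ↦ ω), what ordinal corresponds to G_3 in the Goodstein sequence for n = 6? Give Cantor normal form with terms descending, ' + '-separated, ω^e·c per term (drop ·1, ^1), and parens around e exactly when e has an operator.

ω^ω

i=0: 6 = 2^2 + 2 (b=2); 2→3: 3^3 + 3 = 30; 30−1 = 29
i=1: 29 = 3^3 + 2 (b=3); 3→4: 4^4 + 2 = 258; 258−1 = 257
i=2: 257 = 4^4 + 1 (b=4); 4→5: 5^5 + 1 = 3126; 3126−1 = 3125
i=3: 3125 = 5^5 (b=5); 5→6: 6^6 = 46656; 46656−1 = 46655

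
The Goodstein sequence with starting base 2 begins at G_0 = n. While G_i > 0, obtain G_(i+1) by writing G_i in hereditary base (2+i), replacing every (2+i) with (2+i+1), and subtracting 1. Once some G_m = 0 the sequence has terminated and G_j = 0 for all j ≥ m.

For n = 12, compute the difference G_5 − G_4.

5484891

i=0: 12 = 2^(2 + 1) + 2^2 (b=2); 2→3: 3^(3 + 1) + 3^3 = 108; 108−1 = 107
i=1: 107 = 3^(3 + 1) + 2·3^2 + 2·3 + 2 (b=3); 3→4: 4^(4 + 1) + 2·4^2 + 2·4 + 2 = 1066; 1066−1 = 1065
i=2: 1065 = 4^(4 + 1) + 2·4^2 + 2·4 + 1 (b=4); 4→5: 5^(5 + 1) + 2·5^2 + 2·5 + 1 = 15686; 15686−1 = 15685
i=3: 15685 = 5^(5 + 1) + 2·5^2 + 2·5 (b=5); 5→6: 6^(6 + 1) + 2·6^2 + 2·6 = 280020; 280020−1 = 280019
i=4: 280019 = 6^(6 + 1) + 2·6^2 + 6 + 5 (b=6); 6→7: 7^(7 + 1) + 2·7^2 + 7 + 5 = 5764911; 5764911−1 = 5764910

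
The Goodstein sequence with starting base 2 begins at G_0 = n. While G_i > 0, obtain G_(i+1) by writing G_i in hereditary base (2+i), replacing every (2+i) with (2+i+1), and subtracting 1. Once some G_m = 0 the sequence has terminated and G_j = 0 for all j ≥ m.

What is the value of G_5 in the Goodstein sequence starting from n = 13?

5765998

[0] 13 ≡ 2^(2 + 1) + 2^2 + 1 (base 2). Lift 3: 109. −1: 108.
[1] 108 ≡ 3^(3 + 1) + 3^3 (base 3). Lift 4: 1280. −1: 1279.
[2] 1279 ≡ 4^(4 + 1) + 3·4^3 + 3·4^2 + 3·4 + 3 (base 4). Lift 5: 16093. −1: 16092.
[3] 16092 ≡ 5^(5 + 1) + 3·5^3 + 3·5^2 + 3·5 + 2 (base 5). Lift 6: 280712. −1: 280711.
[4] 280711 ≡ 6^(6 + 1) + 3·6^3 + 3·6^2 + 3·6 + 1 (base 6). Lift 7: 5765999. −1: 5765998.
[5] 5765998 ≡ 7^(7 + 1) + 3·7^3 + 3·7^2 + 3·7 (base 7). Lift 8: 134219480. −1: 134219479.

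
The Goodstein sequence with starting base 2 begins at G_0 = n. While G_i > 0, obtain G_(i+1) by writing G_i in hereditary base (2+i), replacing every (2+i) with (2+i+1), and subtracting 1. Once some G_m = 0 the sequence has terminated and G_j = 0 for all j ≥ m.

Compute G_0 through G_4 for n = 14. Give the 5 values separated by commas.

14, 110, 1281, 18750, 326591

base 2: 14 = 2^(2 + 1) + 2^2 + 2; at 3: 3^(3 + 1) + 3^3 + 3 = 111; next = 110
base 3: 110 = 3^(3 + 1) + 3^3 + 2; at 4: 4^(4 + 1) + 4^4 + 2 = 1282; next = 1281
base 4: 1281 = 4^(4 + 1) + 4^4 + 1; at 5: 5^(5 + 1) + 5^5 + 1 = 18751; next = 18750
base 5: 18750 = 5^(5 + 1) + 5^5; at 6: 6^(6 + 1) + 6^6 = 326592; next = 326591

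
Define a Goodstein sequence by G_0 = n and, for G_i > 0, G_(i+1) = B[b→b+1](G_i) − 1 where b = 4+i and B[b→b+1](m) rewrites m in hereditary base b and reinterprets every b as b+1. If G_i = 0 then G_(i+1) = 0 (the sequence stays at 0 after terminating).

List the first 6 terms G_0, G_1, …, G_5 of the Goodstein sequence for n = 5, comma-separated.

5, 5, 5, 4, 3, 2

base 4: 5 = 4 + 1; at 5: 5 + 1 = 6; next = 5
base 5: 5 = 5; at 6: 6 = 6; next = 5
base 6: 5 = 5; at 7: 5 = 5; next = 4
base 7: 4 = 4; at 8: 4 = 4; next = 3
base 8: 3 = 3; at 9: 3 = 3; next = 2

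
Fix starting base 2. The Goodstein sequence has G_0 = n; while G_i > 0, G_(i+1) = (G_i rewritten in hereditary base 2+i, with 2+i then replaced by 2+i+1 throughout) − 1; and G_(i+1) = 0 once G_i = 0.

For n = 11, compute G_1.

[0] 11 ≡ 2^(2 + 1) + 2 + 1 (base 2). Lift 3: 85. −1: 84.
[1] 84 ≡ 3^(3 + 1) + 3 (base 3). Lift 4: 1028. −1: 1027.

84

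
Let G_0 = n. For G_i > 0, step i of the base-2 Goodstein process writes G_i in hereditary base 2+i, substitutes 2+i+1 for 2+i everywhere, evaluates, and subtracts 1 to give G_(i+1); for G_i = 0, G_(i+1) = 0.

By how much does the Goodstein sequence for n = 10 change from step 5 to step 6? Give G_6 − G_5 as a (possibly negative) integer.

79857569

step 0: 10 = 2^(2 + 1) + 2; sub 3 for 2: 3^(3 + 1) + 3; = 84; G_1 = 84−1 = 83
step 1: 83 = 3^(3 + 1) + 2; sub 4 for 3: 4^(4 + 1) + 2; = 1026; G_2 = 1026−1 = 1025
step 2: 1025 = 4^(4 + 1) + 1; sub 5 for 4: 5^(5 + 1) + 1; = 15626; G_3 = 15626−1 = 15625
step 3: 15625 = 5^(5 + 1); sub 6 for 5: 6^(6 + 1); = 279936; G_4 = 279936−1 = 279935
step 4: 279935 = 5·6^6 + 5·6^5 + 5·6^4 + 5·6^3 + 5·6^2 + 5·6 + 5; sub 7 for 6: 5·7^7 + 5·7^5 + 5·7^4 + 5·7^3 + 5·7^2 + 5·7 + 5; = 4215755; G_5 = 4215755−1 = 4215754
step 5: 4215754 = 5·7^7 + 5·7^5 + 5·7^4 + 5·7^3 + 5·7^2 + 5·7 + 4; sub 8 for 7: 5·8^8 + 5·8^5 + 5·8^4 + 5·8^3 + 5·8^2 + 5·8 + 4; = 84073324; G_6 = 84073324−1 = 84073323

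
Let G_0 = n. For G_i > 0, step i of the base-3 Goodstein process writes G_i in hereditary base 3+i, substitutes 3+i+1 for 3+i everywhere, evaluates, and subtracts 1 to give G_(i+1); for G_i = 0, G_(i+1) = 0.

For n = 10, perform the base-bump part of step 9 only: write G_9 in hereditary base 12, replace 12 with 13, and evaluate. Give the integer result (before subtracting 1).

G_0 = 10. HB_3(10) = 3^2 + 1. Bump = 17. G_1 = 16.
G_1 = 16. HB_4(16) = 4^2. Bump = 25. G_2 = 24.
G_2 = 24. HB_5(24) = 4·5 + 4. Bump = 28. G_3 = 27.
G_3 = 27. HB_6(27) = 4·6 + 3. Bump = 31. G_4 = 30.
G_4 = 30. HB_7(30) = 4·7 + 2. Bump = 34. G_5 = 33.
G_5 = 33. HB_8(33) = 4·8 + 1. Bump = 37. G_6 = 36.
G_6 = 36. HB_9(36) = 4·9. Bump = 40. G_7 = 39.
G_7 = 39. HB_10(39) = 3·10 + 9. Bump = 42. G_8 = 41.
G_8 = 41. HB_11(41) = 3·11 + 8. Bump = 44. G_9 = 43.

46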